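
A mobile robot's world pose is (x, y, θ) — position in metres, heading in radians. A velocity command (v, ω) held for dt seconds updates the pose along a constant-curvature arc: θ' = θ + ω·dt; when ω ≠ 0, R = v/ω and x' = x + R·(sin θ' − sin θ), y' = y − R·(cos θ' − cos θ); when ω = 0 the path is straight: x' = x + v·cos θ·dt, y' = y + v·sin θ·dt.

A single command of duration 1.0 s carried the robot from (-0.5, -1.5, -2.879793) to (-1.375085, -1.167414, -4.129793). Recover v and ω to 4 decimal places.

Δθ = -4.129793 − -2.879793 = -1.250000
ω = Δθ/dt = -1.250000/1.0 = -1.2500
R = Δx/(sin θ' − sin θ) = -0.8000
v = R·ω = -0.8000·-1.2500 = 1.0000

v = 1.0000, ω = -1.2500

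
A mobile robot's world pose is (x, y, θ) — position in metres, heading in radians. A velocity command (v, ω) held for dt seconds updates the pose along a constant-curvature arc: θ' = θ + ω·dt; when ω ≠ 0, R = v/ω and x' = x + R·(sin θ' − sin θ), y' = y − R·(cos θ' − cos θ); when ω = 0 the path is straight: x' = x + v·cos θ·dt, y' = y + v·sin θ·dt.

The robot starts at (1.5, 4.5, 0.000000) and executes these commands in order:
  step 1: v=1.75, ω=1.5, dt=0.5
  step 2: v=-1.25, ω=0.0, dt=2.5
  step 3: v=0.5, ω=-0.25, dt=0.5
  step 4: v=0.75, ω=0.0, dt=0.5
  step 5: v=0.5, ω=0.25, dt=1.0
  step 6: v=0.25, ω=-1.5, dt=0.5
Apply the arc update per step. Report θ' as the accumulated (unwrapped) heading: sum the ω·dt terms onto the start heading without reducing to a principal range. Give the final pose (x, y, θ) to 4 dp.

step 1: θ'=0.7500 (R=1.1667) → pose (2.2952, 4.8130, 0.7500)
step 2: θ'=0.7500 (straight) → pose (0.0087, 2.6829, 0.7500)
step 3: θ'=0.6250 (R=-2.0000) → pose (0.2018, 2.8415, 0.6250)
step 4: θ'=0.6250 (straight) → pose (0.5059, 3.0609, 0.6250)
step 5: θ'=0.8750 (R=2.0000) → pose (0.8708, 3.4008, 0.8750)
step 6: θ'=0.1250 (R=-0.1667) → pose (0.9779, 3.4593, 0.1250)

(0.9779, 3.4593, 0.1250)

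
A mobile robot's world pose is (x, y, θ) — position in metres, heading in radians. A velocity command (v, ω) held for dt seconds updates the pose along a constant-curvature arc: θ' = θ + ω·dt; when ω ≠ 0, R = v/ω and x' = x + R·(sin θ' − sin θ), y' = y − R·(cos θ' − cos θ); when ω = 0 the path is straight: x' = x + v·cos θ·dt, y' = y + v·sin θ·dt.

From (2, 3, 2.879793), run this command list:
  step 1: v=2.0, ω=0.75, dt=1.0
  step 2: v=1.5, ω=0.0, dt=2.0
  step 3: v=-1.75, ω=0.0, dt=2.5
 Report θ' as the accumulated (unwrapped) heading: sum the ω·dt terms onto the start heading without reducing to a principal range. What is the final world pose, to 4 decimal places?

step 1: θ'=3.6298 (R=2.6667) → pose (0.0590, 2.7793, 3.6298)
step 2: θ'=3.6298 (straight) → pose (-2.5905, 1.3722, 3.6298)
step 3: θ'=3.6298 (straight) → pose (1.2734, 3.4243, 3.6298)

(1.2734, 3.4243, 3.6298)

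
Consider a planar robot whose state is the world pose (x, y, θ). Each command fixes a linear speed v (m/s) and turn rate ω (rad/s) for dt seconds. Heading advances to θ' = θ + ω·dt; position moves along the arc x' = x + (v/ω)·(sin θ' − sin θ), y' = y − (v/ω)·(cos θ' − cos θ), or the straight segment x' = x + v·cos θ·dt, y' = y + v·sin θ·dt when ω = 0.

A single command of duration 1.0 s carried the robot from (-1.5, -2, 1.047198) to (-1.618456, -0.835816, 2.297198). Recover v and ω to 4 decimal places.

Δθ = 2.297198 − 1.047198 = 1.250000
ω = Δθ/dt = 1.250000/1.0 = 1.2500
R = −Δy/(cos θ' − cos θ) = 1.0000
v = R·ω = 1.0000·1.2500 = 1.2500

v = 1.2500, ω = 1.2500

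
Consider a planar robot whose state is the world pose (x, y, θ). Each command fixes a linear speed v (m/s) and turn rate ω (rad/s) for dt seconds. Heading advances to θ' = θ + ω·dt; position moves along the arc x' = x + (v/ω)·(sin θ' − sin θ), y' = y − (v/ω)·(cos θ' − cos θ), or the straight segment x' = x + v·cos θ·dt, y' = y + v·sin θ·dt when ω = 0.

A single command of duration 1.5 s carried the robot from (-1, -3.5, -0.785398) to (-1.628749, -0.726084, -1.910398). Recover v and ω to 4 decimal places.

v = -2.0000, ω = -0.7500

Δθ = -1.910398 − -0.785398 = -1.125000
ω = Δθ/dt = -1.125000/1.5 = -0.7500
R = −Δy/(cos θ' − cos θ) = 2.6667
v = R·ω = 2.6667·-0.7500 = -2.0000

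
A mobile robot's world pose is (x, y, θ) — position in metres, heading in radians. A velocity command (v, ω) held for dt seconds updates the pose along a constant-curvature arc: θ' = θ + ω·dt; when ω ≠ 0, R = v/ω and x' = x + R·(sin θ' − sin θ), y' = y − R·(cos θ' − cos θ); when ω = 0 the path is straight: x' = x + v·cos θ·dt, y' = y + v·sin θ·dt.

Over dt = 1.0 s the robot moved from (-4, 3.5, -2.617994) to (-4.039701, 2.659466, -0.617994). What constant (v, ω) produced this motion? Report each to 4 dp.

v = 1.0000, ω = 2.0000

Δθ = -0.617994 − -2.617994 = 2.000000
ω = Δθ/dt = 2.000000/1.0 = 2.0000
R = −Δy/(cos θ' − cos θ) = 0.5000
v = R·ω = 0.5000·2.0000 = 1.0000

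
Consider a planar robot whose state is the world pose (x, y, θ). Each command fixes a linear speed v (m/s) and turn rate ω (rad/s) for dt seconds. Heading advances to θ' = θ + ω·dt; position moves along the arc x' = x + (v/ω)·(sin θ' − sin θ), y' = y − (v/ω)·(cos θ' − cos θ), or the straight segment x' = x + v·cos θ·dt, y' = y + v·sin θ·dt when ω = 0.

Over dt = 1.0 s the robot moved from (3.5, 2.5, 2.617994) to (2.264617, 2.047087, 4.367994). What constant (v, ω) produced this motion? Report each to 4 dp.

Δθ = 4.367994 − 2.617994 = 1.750000
ω = Δθ/dt = 1.750000/1.0 = 1.7500
R = Δx/(sin θ' − sin θ) = 0.8571
v = R·ω = 0.8571·1.7500 = 1.5000

v = 1.5000, ω = 1.7500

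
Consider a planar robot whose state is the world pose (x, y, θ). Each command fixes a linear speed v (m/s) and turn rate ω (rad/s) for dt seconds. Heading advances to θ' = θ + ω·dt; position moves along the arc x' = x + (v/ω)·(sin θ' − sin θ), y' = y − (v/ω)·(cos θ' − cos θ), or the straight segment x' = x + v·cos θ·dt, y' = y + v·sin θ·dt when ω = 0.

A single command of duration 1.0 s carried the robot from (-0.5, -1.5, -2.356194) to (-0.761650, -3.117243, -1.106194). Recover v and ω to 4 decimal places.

v = 1.7500, ω = 1.2500

Δθ = -1.106194 − -2.356194 = 1.250000
ω = Δθ/dt = 1.250000/1.0 = 1.2500
R = −Δy/(cos θ' − cos θ) = 1.4000
v = R·ω = 1.4000·1.2500 = 1.7500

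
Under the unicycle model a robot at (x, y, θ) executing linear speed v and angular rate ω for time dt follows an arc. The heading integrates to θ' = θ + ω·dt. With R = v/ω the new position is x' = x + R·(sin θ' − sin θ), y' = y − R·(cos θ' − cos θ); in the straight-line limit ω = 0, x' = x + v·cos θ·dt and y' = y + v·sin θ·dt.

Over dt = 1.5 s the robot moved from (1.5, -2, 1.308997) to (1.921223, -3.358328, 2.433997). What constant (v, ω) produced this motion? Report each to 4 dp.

Δθ = 2.433997 − 1.308997 = 1.125000
ω = Δθ/dt = 1.125000/1.5 = 0.7500
R = −Δy/(cos θ' − cos θ) = -1.3333
v = R·ω = -1.3333·0.7500 = -1.0000

v = -1.0000, ω = 0.7500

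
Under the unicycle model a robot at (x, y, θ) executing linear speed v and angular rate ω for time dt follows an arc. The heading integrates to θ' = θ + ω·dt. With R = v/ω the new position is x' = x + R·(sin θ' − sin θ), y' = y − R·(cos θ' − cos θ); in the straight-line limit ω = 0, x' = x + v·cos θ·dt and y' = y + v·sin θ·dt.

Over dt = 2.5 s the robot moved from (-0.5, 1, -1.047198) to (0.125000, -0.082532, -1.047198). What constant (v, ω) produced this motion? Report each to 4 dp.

v = 0.5000, ω = 0.0000

Δθ = -1.047198 − -1.047198 = 0.000000
ω = Δθ/dt = 0.000000/2.5 = 0.0000
ω = 0 → v = (Δx·cos θ + Δy·sin θ)/dt = 0.5000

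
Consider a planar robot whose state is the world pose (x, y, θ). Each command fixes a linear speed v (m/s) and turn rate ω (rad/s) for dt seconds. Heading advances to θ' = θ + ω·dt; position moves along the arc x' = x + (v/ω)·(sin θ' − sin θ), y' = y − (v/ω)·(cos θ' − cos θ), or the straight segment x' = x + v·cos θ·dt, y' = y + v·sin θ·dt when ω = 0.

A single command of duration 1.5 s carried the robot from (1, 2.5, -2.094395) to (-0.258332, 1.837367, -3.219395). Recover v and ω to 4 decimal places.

v = 1.0000, ω = -0.7500

Δθ = -3.219395 − -2.094395 = -1.125000
ω = Δθ/dt = -1.125000/1.5 = -0.7500
R = Δx/(sin θ' − sin θ) = -1.3333
v = R·ω = -1.3333·-0.7500 = 1.0000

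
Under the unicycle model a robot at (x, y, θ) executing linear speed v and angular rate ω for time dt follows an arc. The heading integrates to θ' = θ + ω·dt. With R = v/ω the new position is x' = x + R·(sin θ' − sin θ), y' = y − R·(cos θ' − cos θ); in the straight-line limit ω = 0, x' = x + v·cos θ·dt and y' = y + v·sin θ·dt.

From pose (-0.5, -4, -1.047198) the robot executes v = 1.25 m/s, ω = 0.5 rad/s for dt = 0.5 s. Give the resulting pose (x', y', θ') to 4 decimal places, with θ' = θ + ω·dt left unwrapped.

θ' = -1.0472 + 0.5·0.5 = -0.7972
R = v/ω = 1.25/0.5 = 2.5000
x' = -0.5 + 2.5000·(sin -0.7972 − sin -1.0472) = -0.1234
y' = -4 − 2.5000·(cos -0.7972 − cos -1.0472) = -4.4968

(-0.1234, -4.4968, -0.7972)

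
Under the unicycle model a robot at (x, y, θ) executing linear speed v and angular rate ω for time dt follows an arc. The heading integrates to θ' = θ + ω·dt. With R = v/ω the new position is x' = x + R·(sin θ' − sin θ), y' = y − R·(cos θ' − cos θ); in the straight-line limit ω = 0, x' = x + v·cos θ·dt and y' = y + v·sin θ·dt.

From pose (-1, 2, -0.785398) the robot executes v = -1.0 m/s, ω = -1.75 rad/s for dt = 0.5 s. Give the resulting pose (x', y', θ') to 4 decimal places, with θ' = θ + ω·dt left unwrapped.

θ' = -0.7854 + -1.75·0.5 = -1.6604
R = v/ω = -1.0/-1.75 = 0.5714
x' = -1 + 0.5714·(sin -1.6604 − sin -0.7854) = -1.1651
y' = 2 − 0.5714·(cos -1.6604 − cos -0.7854) = 2.4552

(-1.1651, 2.4552, -1.6604)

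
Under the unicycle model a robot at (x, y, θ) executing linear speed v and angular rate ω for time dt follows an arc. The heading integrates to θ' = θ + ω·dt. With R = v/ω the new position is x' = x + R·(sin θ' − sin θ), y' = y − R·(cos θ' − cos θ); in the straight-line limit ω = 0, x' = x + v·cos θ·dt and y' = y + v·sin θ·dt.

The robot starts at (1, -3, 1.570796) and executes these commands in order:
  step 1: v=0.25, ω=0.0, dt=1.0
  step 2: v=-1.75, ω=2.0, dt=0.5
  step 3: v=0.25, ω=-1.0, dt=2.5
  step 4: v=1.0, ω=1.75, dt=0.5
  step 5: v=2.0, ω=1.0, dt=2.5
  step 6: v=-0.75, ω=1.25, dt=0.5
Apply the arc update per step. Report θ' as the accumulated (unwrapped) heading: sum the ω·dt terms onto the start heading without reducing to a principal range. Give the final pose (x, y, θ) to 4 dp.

step 1: θ'=1.5708 (straight) → pose (1.0000, -2.7500, 1.5708)
step 2: θ'=2.5708 (R=-0.8750) → pose (1.4022, -3.4863, 2.5708)
step 3: θ'=0.0708 (R=-0.2500) → pose (1.5196, -3.0265, 0.0708)
step 4: θ'=0.9458 (R=0.5714) → pose (1.9426, -2.7909, 0.9458)
step 5: θ'=3.4458 (R=2.0000) → pose (-0.2784, 0.2875, 3.4458)
step 6: θ'=4.0708 (R=-0.6000) → pose (0.0226, 0.5008, 4.0708)

(0.0226, 0.5008, 4.0708)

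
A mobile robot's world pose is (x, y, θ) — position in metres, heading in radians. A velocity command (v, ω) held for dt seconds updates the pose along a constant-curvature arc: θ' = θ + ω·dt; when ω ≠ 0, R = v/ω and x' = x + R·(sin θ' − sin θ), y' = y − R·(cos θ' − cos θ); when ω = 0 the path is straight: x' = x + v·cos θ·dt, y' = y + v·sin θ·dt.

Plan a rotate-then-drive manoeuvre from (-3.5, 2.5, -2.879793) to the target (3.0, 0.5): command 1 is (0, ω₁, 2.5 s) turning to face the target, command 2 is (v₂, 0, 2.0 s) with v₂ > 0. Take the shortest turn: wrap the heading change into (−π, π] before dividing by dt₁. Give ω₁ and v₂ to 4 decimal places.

heading to target = atan2(0.5−2.5, 3−-3.5) = -0.2985
Δθ = wrap(-0.2985 − -2.8798) = 2.5813; ω₁ = Δθ/dt₁ = 1.0325
distance = √((3−-3.5)² + (0.5−2.5)²) = 6.8007; v₂ = distance/dt₂ = 3.4004

ω₁ = 1.0325, v₂ = 3.4004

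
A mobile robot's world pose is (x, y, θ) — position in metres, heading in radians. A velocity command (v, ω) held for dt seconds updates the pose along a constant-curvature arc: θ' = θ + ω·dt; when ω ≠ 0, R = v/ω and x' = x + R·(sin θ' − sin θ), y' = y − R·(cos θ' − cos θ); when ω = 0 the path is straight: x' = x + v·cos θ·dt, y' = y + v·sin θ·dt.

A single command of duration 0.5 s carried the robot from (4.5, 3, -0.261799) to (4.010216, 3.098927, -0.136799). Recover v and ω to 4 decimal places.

Δθ = -0.136799 − -0.261799 = 0.125000
ω = Δθ/dt = 0.125000/0.5 = 0.2500
R = Δx/(sin θ' − sin θ) = -4.0000
v = R·ω = -4.0000·0.2500 = -1.0000

v = -1.0000, ω = 0.2500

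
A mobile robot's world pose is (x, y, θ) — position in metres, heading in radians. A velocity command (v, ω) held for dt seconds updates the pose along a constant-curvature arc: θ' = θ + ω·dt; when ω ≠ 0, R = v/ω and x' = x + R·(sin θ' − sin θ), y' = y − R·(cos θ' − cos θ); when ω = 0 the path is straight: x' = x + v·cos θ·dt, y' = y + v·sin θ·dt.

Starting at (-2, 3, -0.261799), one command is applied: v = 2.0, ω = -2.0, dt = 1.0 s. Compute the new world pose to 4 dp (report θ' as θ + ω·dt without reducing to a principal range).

(-1.4882, 1.3968, -2.2618)

θ' = -0.2618 + -2.0·1.0 = -2.2618
R = v/ω = 2.0/-2.0 = -1.0000
x' = -2 + -1.0000·(sin -2.2618 − sin -0.2618) = -1.4882
y' = 3 − -1.0000·(cos -2.2618 − cos -0.2618) = 1.3968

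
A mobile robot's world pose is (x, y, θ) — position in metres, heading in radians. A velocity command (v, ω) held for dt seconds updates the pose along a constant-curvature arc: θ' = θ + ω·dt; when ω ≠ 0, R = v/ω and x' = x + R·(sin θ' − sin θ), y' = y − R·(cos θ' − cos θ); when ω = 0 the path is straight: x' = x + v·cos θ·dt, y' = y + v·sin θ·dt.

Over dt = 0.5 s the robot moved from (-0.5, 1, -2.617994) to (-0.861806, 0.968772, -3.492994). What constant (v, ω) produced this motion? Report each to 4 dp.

v = 0.7500, ω = -1.7500

Δθ = -3.492994 − -2.617994 = -0.875000
ω = Δθ/dt = -0.875000/0.5 = -1.7500
R = Δx/(sin θ' − sin θ) = -0.4286
v = R·ω = -0.4286·-1.7500 = 0.7500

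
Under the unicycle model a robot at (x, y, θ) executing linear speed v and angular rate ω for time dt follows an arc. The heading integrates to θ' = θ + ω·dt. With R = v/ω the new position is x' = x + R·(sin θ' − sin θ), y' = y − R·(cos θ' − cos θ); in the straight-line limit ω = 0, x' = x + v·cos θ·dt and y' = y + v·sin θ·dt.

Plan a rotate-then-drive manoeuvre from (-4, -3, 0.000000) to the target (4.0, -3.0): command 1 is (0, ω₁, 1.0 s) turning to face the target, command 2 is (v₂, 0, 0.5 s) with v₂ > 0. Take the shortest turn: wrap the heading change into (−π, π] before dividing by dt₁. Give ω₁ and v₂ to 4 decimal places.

heading to target = atan2(-3−-3, 4−-4) = 0.0000
Δθ = wrap(0.0000 − 0.0000) = 0.0000; ω₁ = Δθ/dt₁ = 0.0000
distance = √((4−-4)² + (-3−-3)²) = 8.0000; v₂ = distance/dt₂ = 16.0000

ω₁ = 0.0000, v₂ = 16.0000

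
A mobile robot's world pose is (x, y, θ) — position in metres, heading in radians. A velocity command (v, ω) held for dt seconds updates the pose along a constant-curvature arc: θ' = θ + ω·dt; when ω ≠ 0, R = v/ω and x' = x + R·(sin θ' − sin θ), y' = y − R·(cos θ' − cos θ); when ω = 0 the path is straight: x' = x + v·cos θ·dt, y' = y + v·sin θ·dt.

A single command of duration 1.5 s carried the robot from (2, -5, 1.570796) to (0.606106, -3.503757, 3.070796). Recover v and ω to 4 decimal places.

Δθ = 3.070796 − 1.570796 = 1.500000
ω = Δθ/dt = 1.500000/1.5 = 1.0000
R = −Δy/(cos θ' − cos θ) = 1.5000
v = R·ω = 1.5000·1.0000 = 1.5000

v = 1.5000, ω = 1.0000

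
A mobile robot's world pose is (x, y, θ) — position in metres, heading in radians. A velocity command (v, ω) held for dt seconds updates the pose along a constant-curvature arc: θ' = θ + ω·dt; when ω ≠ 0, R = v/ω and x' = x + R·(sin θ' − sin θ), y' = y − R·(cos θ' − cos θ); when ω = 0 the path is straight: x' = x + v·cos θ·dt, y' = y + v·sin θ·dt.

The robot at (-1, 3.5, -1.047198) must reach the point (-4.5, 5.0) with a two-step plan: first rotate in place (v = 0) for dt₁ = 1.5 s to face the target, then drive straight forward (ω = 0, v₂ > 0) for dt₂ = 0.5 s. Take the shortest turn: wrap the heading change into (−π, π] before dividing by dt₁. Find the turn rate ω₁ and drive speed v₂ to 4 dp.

heading to target = atan2(5−3.5, -4.5−-1) = 2.7367
Δθ = wrap(2.7367 − -1.0472) = -2.4993; ω₁ = Δθ/dt₁ = -1.6662
distance = √((-4.5−-1)² + (5−3.5)²) = 3.8079; v₂ = distance/dt₂ = 7.6158

ω₁ = -1.6662, v₂ = 7.6158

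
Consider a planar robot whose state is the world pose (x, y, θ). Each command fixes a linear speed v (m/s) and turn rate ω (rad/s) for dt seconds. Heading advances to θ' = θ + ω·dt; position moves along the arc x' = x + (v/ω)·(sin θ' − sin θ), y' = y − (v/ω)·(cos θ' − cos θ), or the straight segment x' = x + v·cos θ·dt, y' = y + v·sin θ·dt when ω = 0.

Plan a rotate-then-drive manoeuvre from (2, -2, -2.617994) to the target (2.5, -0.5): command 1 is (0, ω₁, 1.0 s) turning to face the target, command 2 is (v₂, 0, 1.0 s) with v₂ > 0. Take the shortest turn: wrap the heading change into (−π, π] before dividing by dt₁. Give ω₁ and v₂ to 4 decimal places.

ω₁ = -2.4161, v₂ = 1.5811

heading to target = atan2(-0.5−-2, 2.5−2) = 1.2490
Δθ = wrap(1.2490 − -2.6180) = -2.4161; ω₁ = Δθ/dt₁ = -2.4161
distance = √((2.5−2)² + (-0.5−-2)²) = 1.5811; v₂ = distance/dt₂ = 1.5811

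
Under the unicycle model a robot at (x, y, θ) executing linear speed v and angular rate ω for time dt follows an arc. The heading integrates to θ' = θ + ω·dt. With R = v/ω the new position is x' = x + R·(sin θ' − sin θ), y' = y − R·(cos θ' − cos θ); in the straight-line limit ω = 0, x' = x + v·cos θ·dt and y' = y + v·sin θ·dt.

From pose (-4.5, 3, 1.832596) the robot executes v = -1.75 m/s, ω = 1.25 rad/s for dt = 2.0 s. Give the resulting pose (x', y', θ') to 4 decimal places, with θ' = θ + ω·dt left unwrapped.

θ' = 1.8326 + 1.25·2.0 = 4.3326
R = v/ω = -1.75/1.25 = -1.4000
x' = -4.5 + -1.4000·(sin 4.3326 − sin 1.8326) = -1.8475
y' = 3 − -1.4000·(cos 4.3326 − cos 1.8326) = 2.8433

(-1.8475, 2.8433, 4.3326)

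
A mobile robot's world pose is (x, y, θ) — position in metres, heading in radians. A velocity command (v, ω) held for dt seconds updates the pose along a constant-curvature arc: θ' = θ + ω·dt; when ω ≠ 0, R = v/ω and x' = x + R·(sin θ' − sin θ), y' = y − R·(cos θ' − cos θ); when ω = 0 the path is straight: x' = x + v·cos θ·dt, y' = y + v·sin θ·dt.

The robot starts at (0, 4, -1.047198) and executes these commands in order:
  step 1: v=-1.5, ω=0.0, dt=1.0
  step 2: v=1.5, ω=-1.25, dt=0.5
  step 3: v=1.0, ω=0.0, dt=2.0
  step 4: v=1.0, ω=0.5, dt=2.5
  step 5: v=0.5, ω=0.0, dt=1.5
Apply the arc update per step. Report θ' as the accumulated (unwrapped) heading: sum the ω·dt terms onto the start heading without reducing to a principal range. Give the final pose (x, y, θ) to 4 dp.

(1.0565, 0.2537, -0.4222)

step 1: θ'=-1.0472 (straight) → pose (-0.7500, 5.2990, -1.0472)
step 2: θ'=-1.6722 (R=-1.2000) → pose (-0.5954, 4.5776, -1.6722)
step 3: θ'=-1.6722 (straight) → pose (-0.7979, 2.5878, -1.6722)
step 4: θ'=-0.4222 (R=2.0000) → pose (0.3723, 0.5610, -0.4222)
step 5: θ'=-0.4222 (straight) → pose (1.0565, 0.2537, -0.4222)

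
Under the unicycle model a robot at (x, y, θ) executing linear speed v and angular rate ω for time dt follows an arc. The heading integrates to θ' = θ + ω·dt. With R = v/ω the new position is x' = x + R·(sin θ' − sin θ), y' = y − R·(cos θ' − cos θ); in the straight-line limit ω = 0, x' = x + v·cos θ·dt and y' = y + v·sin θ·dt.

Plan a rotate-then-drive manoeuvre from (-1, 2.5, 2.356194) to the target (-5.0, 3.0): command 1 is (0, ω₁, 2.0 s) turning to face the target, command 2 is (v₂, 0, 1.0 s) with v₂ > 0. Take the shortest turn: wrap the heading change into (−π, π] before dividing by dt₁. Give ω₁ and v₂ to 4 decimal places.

ω₁ = 0.3305, v₂ = 4.0311

heading to target = atan2(3−2.5, -5−-1) = 3.0172
Δθ = wrap(3.0172 − 2.3562) = 0.6610; ω₁ = Δθ/dt₁ = 0.3305
distance = √((-5−-1)² + (3−2.5)²) = 4.0311; v₂ = distance/dt₂ = 4.0311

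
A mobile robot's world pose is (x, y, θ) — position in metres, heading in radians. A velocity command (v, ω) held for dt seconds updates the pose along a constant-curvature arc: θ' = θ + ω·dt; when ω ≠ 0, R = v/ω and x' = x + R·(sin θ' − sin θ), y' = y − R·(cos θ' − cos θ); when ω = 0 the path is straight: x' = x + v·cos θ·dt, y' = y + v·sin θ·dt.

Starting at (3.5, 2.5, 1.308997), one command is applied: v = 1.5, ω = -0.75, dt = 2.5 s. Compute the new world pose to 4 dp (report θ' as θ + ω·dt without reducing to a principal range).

(6.5044, 3.6705, -0.5660)

θ' = 1.3090 + -0.75·2.5 = -0.5660
R = v/ω = 1.5/-0.75 = -2.0000
x' = 3.5 + -2.0000·(sin -0.5660 − sin 1.3090) = 6.5044
y' = 2.5 − -2.0000·(cos -0.5660 − cos 1.3090) = 3.6705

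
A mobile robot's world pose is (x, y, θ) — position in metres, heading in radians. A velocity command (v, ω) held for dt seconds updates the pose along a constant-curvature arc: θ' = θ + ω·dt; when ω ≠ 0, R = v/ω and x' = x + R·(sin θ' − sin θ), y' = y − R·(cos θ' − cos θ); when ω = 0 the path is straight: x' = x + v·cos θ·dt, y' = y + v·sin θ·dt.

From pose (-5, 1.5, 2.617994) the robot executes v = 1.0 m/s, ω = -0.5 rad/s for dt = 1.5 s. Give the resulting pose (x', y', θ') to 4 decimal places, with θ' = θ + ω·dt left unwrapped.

(-5.9123, 2.6464, 1.8680)

θ' = 2.6180 + -0.5·1.5 = 1.8680
R = v/ω = 1.0/-0.5 = -2.0000
x' = -5 + -2.0000·(sin 1.8680 − sin 2.6180) = -5.9123
y' = 1.5 − -2.0000·(cos 1.8680 − cos 2.6180) = 2.6464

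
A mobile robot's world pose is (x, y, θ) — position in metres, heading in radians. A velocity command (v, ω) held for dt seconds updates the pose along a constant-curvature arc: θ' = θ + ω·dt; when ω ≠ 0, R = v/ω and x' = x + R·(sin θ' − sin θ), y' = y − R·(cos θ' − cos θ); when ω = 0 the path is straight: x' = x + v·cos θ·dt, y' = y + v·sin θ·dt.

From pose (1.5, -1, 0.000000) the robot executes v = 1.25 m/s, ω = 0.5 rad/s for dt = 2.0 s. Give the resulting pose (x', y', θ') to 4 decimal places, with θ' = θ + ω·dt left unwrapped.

(3.6037, 0.1492, 1.0000)

θ' = 0.0000 + 0.5·2.0 = 1.0000
R = v/ω = 1.25/0.5 = 2.5000
x' = 1.5 + 2.5000·(sin 1.0000 − sin 0.0000) = 3.6037
y' = -1 − 2.5000·(cos 1.0000 − cos 0.0000) = 0.1492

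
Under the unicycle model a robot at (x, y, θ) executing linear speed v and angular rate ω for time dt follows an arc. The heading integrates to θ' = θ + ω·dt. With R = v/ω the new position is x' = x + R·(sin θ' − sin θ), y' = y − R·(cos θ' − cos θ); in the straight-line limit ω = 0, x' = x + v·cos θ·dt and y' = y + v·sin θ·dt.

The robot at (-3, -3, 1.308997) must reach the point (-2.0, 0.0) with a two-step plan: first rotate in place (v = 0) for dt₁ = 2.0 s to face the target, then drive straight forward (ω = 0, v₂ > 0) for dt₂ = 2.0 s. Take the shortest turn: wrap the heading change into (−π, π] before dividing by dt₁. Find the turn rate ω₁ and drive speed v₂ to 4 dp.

heading to target = atan2(0−-3, -2−-3) = 1.2490
Δθ = wrap(1.2490 − 1.3090) = -0.0600; ω₁ = Δθ/dt₁ = -0.0300
distance = √((-2−-3)² + (0−-3)²) = 3.1623; v₂ = distance/dt₂ = 1.5811

ω₁ = -0.0300, v₂ = 1.5811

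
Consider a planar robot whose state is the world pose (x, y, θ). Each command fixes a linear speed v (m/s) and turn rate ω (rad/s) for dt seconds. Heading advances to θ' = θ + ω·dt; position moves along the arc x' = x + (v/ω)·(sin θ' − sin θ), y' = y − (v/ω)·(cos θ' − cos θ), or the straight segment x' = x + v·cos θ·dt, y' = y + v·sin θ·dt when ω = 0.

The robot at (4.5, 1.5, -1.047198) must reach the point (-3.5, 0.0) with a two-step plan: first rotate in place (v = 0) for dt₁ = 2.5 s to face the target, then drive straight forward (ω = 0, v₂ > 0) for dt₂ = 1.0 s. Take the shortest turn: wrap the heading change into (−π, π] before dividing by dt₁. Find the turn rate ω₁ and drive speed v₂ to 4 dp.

heading to target = atan2(0−1.5, -3.5−4.5) = -2.9562
Δθ = wrap(-2.9562 − -1.0472) = -1.9090; ω₁ = Δθ/dt₁ = -0.7636
distance = √((-3.5−4.5)² + (0−1.5)²) = 8.1394; v₂ = distance/dt₂ = 8.1394

ω₁ = -0.7636, v₂ = 8.1394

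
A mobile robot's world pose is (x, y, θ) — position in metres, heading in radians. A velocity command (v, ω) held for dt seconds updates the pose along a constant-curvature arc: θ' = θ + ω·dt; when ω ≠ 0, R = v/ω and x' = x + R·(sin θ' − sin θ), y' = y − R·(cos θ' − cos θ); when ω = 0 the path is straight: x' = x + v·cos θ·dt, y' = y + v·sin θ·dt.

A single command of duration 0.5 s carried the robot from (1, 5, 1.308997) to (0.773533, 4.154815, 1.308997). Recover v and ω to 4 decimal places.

v = -1.7500, ω = 0.0000

Δθ = 1.308997 − 1.308997 = 0.000000
ω = Δθ/dt = 0.000000/0.5 = 0.0000
ω = 0 → v = (Δx·cos θ + Δy·sin θ)/dt = -1.7500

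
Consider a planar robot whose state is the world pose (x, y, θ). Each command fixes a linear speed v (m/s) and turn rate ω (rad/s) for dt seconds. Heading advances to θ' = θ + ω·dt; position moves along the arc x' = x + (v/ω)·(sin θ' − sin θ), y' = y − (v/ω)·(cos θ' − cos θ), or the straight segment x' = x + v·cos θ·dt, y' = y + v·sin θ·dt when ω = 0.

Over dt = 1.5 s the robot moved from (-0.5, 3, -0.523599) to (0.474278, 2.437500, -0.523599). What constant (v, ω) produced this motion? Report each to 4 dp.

v = 0.7500, ω = 0.0000

Δθ = -0.523599 − -0.523599 = 0.000000
ω = Δθ/dt = 0.000000/1.5 = 0.0000
ω = 0 → v = (Δx·cos θ + Δy·sin θ)/dt = 0.7500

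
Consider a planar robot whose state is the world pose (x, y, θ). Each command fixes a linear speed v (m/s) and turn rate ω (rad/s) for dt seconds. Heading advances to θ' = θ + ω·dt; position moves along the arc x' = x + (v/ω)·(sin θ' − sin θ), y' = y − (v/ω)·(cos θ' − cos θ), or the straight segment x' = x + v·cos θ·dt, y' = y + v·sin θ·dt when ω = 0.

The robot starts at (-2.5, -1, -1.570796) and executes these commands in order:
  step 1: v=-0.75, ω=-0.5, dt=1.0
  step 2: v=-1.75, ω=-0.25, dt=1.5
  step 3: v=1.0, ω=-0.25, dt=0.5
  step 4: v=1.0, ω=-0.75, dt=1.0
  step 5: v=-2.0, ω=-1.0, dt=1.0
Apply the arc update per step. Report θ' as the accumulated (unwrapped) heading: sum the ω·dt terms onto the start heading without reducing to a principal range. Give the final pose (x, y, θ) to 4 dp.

(-0.5290, 0.0456, -4.3208)

step 1: θ'=-2.0708 (R=1.5000) → pose (-2.3164, -0.2809, -2.0708)
step 2: θ'=-2.4458 (R=7.0000) → pose (-0.6603, 1.7360, -2.4458)
step 3: θ'=-2.5708 (R=-4.0000) → pose (-1.0631, 1.4403, -2.5708)
step 4: θ'=-3.3208 (R=-1.3333) → pose (-2.0211, 1.2502, -3.3208)
step 5: θ'=-4.3208 (R=2.0000) → pose (-0.5290, 0.0456, -4.3208)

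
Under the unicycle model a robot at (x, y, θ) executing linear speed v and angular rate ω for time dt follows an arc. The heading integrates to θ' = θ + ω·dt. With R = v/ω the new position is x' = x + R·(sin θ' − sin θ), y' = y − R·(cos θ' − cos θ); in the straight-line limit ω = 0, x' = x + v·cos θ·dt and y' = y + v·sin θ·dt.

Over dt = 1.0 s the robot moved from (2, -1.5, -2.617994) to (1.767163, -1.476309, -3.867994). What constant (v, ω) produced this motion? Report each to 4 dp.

Δθ = -3.867994 − -2.617994 = -1.250000
ω = Δθ/dt = -1.250000/1.0 = -1.2500
R = Δx/(sin θ' − sin θ) = -0.2000
v = R·ω = -0.2000·-1.2500 = 0.2500

v = 0.2500, ω = -1.2500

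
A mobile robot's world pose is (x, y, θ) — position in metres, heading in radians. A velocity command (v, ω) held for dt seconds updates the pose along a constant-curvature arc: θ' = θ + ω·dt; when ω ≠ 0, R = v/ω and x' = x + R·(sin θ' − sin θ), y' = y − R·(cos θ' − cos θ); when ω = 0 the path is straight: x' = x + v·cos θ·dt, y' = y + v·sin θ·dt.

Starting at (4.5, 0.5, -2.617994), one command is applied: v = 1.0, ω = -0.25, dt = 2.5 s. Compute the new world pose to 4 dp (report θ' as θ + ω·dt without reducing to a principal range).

(2.0951, -0.0154, -3.2430)

θ' = -2.6180 + -0.25·2.5 = -3.2430
R = v/ω = 1.0/-0.25 = -4.0000
x' = 4.5 + -4.0000·(sin -3.2430 − sin -2.6180) = 2.0951
y' = 0.5 − -4.0000·(cos -3.2430 − cos -2.6180) = -0.0154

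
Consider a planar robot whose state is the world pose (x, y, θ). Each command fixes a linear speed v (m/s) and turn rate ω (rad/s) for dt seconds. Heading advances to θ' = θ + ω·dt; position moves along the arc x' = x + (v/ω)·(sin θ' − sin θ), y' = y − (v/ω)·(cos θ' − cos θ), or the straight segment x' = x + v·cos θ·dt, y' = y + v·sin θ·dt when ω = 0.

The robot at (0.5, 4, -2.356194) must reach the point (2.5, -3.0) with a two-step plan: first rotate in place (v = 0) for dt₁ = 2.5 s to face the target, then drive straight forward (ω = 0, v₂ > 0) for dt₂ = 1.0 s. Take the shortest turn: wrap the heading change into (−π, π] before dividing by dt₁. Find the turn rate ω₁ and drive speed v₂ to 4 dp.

heading to target = atan2(-3−4, 2.5−0.5) = -1.2925
Δθ = wrap(-1.2925 − -2.3562) = 1.0637; ω₁ = Δθ/dt₁ = 0.4255
distance = √((2.5−0.5)² + (-3−4)²) = 7.2801; v₂ = distance/dt₂ = 7.2801

ω₁ = 0.4255, v₂ = 7.2801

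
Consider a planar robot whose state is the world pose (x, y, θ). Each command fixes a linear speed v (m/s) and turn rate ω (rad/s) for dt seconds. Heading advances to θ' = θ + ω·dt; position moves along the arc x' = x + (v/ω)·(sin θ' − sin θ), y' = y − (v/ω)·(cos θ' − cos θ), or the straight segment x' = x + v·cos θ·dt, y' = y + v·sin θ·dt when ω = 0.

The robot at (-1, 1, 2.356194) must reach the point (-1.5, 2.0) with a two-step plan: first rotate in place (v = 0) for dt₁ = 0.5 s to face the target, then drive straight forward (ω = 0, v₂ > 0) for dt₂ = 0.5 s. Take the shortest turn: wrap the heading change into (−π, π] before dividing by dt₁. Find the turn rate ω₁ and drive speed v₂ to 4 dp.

ω₁ = -0.6435, v₂ = 2.2361

heading to target = atan2(2−1, -1.5−-1) = 2.0344
Δθ = wrap(2.0344 − 2.3562) = -0.3218; ω₁ = Δθ/dt₁ = -0.6435
distance = √((-1.5−-1)² + (2−1)²) = 1.1180; v₂ = distance/dt₂ = 2.2361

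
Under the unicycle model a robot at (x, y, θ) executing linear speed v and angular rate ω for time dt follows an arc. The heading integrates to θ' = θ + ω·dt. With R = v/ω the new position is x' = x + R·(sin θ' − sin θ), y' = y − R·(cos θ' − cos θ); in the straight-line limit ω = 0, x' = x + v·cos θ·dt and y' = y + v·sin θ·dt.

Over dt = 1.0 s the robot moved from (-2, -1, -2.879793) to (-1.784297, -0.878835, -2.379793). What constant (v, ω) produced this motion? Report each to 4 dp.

Δθ = -2.379793 − -2.879793 = 0.500000
ω = Δθ/dt = 0.500000/1.0 = 0.5000
R = Δx/(sin θ' − sin θ) = -0.5000
v = R·ω = -0.5000·0.5000 = -0.2500

v = -0.2500, ω = 0.5000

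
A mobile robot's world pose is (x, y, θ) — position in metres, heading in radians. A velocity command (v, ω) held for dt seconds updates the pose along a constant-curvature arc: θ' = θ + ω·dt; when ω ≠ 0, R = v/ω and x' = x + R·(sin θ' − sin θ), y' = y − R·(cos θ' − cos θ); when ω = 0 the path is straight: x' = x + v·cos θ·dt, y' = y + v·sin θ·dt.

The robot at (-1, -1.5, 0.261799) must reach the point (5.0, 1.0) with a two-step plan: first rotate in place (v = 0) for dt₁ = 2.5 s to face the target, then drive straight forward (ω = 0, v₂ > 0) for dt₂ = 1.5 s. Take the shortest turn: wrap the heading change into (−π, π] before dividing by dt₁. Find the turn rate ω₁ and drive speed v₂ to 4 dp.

ω₁ = 0.0532, v₂ = 4.3333

heading to target = atan2(1−-1.5, 5−-1) = 0.3948
Δθ = wrap(0.3948 − 0.2618) = 0.1330; ω₁ = Δθ/dt₁ = 0.0532
distance = √((5−-1)² + (1−-1.5)²) = 6.5000; v₂ = distance/dt₂ = 4.3333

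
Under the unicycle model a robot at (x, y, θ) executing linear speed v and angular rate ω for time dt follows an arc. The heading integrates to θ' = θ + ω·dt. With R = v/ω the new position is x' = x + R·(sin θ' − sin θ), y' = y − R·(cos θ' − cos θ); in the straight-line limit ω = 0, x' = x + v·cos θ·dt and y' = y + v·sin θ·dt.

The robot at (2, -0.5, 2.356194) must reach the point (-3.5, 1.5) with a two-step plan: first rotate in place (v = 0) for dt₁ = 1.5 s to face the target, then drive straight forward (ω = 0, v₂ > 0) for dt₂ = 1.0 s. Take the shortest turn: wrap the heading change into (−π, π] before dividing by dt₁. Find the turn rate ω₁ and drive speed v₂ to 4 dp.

ω₁ = 0.2911, v₂ = 5.8523

heading to target = atan2(1.5−-0.5, -3.5−2) = 2.7928
Δθ = wrap(2.7928 − 2.3562) = 0.4366; ω₁ = Δθ/dt₁ = 0.2911
distance = √((-3.5−2)² + (1.5−-0.5)²) = 5.8523; v₂ = distance/dt₂ = 5.8523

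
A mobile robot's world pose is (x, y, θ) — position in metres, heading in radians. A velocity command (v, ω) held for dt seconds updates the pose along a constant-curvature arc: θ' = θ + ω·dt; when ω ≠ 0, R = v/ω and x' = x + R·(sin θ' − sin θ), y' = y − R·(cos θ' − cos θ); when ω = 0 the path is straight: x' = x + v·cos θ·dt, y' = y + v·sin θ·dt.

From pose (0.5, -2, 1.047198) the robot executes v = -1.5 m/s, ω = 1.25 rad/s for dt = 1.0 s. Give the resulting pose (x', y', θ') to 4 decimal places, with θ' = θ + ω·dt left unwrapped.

θ' = 1.0472 + 1.25·1.0 = 2.2972
R = v/ω = -1.5/1.25 = -1.2000
x' = 0.5 + -1.2000·(sin 2.2972 − sin 1.0472) = 0.6421
y' = -2 − -1.2000·(cos 2.2972 − cos 1.0472) = -3.3970

(0.6421, -3.3970, 2.2972)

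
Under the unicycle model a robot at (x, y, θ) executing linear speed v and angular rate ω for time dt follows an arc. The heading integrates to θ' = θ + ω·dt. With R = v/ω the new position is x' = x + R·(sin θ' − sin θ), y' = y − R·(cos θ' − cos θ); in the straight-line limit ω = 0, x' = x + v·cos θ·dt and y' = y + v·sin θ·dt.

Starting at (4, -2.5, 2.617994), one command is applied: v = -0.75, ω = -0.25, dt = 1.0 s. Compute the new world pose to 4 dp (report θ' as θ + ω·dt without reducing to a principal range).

θ' = 2.6180 + -0.25·1.0 = 2.3680
R = v/ω = -0.75/-0.25 = 3.0000
x' = 4 + 3.0000·(sin 2.3680 − sin 2.6180) = 4.5961
y' = -2.5 − 3.0000·(cos 2.3680 − cos 2.6180) = -2.9519

(4.5961, -2.9519, 2.3680)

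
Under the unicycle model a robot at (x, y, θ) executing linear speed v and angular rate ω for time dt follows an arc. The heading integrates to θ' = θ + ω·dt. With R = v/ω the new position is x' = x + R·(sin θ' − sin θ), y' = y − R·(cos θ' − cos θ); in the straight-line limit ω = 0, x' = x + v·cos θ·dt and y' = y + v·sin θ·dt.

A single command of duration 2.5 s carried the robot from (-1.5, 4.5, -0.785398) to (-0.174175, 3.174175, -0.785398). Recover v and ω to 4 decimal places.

Δθ = -0.785398 − -0.785398 = 0.000000
ω = Δθ/dt = 0.000000/2.5 = 0.0000
ω = 0 → v = (Δx·cos θ + Δy·sin θ)/dt = 0.7500

v = 0.7500, ω = 0.0000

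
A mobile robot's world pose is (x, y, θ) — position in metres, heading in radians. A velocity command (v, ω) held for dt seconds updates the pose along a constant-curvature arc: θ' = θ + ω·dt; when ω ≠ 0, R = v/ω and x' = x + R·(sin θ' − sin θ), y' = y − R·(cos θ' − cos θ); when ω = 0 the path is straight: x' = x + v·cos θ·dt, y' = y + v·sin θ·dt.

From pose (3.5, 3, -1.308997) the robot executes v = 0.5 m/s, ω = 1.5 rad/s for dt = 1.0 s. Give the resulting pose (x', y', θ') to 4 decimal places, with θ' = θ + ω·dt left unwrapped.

(3.8853, 2.7590, 0.1910)

θ' = -1.3090 + 1.5·1.0 = 0.1910
R = v/ω = 0.5/1.5 = 0.3333
x' = 3.5 + 0.3333·(sin 0.1910 − sin -1.3090) = 3.8853
y' = 3 − 0.3333·(cos 0.1910 − cos -1.3090) = 2.7590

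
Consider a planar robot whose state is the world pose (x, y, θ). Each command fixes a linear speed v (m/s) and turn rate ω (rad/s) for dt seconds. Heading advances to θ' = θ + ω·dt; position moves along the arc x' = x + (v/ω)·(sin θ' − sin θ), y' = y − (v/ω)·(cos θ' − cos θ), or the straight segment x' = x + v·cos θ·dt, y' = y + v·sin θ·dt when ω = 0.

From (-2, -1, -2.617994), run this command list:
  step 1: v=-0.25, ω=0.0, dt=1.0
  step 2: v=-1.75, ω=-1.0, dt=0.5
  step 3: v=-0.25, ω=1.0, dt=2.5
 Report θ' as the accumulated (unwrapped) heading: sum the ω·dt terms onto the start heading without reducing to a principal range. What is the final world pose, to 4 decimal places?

(-0.8108, -0.1873, -0.6180)

step 1: θ'=-2.6180 (straight) → pose (-1.7835, -0.8750, -2.6180)
step 2: θ'=-3.1180 (R=1.7500) → pose (-0.9498, -0.6410, -3.1180)
step 3: θ'=-0.6180 (R=-0.2500) → pose (-0.8108, -0.1873, -0.6180)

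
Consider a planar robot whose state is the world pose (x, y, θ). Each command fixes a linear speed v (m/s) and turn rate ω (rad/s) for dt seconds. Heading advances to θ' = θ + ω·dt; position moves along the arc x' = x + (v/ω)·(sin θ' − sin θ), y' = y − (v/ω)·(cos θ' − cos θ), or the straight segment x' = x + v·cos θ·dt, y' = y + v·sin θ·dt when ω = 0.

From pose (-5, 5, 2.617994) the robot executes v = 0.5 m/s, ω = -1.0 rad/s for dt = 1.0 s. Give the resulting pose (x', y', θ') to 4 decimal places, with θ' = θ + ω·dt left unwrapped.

(-5.2494, 5.4094, 1.6180)

θ' = 2.6180 + -1.0·1.0 = 1.6180
R = v/ω = 0.5/-1.0 = -0.5000
x' = -5 + -0.5000·(sin 1.6180 − sin 2.6180) = -5.2494
y' = 5 − -0.5000·(cos 1.6180 − cos 2.6180) = 5.4094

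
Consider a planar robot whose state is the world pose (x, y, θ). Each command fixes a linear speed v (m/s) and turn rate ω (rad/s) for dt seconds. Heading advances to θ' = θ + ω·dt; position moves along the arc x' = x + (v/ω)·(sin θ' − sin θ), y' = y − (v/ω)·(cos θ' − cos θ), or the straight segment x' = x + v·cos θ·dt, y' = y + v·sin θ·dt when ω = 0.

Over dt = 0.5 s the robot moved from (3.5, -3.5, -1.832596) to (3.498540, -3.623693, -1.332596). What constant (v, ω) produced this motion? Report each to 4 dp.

Δθ = -1.332596 − -1.832596 = 0.500000
ω = Δθ/dt = 0.500000/0.5 = 1.0000
R = −Δy/(cos θ' − cos θ) = 0.2500
v = R·ω = 0.2500·1.0000 = 0.2500

v = 0.2500, ω = 1.0000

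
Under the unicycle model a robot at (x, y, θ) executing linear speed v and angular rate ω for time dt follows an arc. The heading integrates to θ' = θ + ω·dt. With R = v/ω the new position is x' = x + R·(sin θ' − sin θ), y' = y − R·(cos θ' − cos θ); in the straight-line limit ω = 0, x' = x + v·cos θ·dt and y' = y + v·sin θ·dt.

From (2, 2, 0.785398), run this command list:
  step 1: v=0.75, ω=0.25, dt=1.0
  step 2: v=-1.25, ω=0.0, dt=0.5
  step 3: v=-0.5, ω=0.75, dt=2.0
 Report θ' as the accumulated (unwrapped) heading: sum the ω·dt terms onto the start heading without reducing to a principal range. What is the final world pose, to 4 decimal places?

(2.3336, 1.1652, 2.5354)

step 1: θ'=1.0354 (R=3.0000) → pose (2.4589, 2.5908, 1.0354)
step 2: θ'=1.0354 (straight) → pose (2.1400, 2.0532, 1.0354)
step 3: θ'=2.5354 (R=-0.6667) → pose (2.3336, 1.1652, 2.5354)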